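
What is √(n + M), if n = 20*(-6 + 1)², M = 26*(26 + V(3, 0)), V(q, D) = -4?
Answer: 4*√67 ≈ 32.741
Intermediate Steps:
M = 572 (M = 26*(26 - 4) = 26*22 = 572)
n = 500 (n = 20*(-5)² = 20*25 = 500)
√(n + M) = √(500 + 572) = √1072 = 4*√67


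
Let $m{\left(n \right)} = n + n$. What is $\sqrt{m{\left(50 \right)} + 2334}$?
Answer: $\sqrt{2434} \approx 49.336$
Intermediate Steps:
$m{\left(n \right)} = 2 n$
$\sqrt{m{\left(50 \right)} + 2334} = \sqrt{2 \cdot 50 + 2334} = \sqrt{100 + 2334} = \sqrt{2434}$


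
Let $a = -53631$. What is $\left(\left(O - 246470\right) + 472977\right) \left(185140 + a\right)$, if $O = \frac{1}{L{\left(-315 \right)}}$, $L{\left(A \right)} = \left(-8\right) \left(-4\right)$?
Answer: $\frac{953206821525}{32} \approx 2.9788 \cdot 10^{10}$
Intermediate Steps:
$L{\left(A \right)} = 32$
$O = \frac{1}{32} \approx 0.03125$
$\left(\left(O - 246470\right) + 472977\right) \left(185140 + a\right) = \left(\left(\frac{1}{32} - 246470\right) + 472977\right) \left(185140 - 53631\right) = \left(- \frac{7887039}{32} + 472977\right) 131509 = \frac{7248225}{32} \cdot 131509 = \frac{953206821525}{32}$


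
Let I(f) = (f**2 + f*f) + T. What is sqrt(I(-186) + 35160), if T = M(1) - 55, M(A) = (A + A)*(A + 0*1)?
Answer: sqrt(104299) ≈ 322.95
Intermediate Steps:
M(A) = 2*A**2 (M(A) = (2*A)*(A + 0) = (2*A)*A = 2*A**2)
T = -53 (T = 2*1**2 - 55 = 2*1 - 55 = 2 - 55 = -53)
I(f) = -53 + 2*f**2 (I(f) = (f**2 + f*f) - 53 = (f**2 + f**2) - 53 = 2*f**2 - 53 = -53 + 2*f**2)
sqrt(I(-186) + 35160) = sqrt((-53 + 2*(-186)**2) + 35160) = sqrt((-53 + 2*34596) + 35160) = sqrt((-53 + 69192) + 35160) = sqrt(69139 + 35160) = sqrt(104299)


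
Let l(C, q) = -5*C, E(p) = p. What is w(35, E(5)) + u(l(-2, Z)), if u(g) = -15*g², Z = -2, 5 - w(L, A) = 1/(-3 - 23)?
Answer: -38869/26 ≈ -1495.0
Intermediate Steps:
w(L, A) = 131/26 (w(L, A) = 5 - 1/(-3 - 23) = 5 - 1/(-26) = 5 - 1*(-1/26) = 5 + 1/26 = 131/26)
w(35, E(5)) + u(l(-2, Z)) = 131/26 - 15*(-5*(-2))² = 131/26 - 15*10² = 131/26 - 15*100 = 131/26 - 1500 = -38869/26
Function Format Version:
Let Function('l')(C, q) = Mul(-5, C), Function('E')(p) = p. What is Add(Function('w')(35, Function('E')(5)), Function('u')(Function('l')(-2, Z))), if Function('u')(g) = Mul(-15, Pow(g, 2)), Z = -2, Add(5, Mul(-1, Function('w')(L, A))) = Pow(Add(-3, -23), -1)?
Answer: Rational(-38869, 26) ≈ -1495.0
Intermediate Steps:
Function('w')(L, A) = Rational(131, 26) (Function('w')(L, A) = Add(5, Mul(-1, Pow(Add(-3, -23), -1))) = Add(5, Mul(-1, Pow(-26, -1))) = Add(5, Mul(-1, Rational(-1, 26))) = Add(5, Rational(1, 26)) = Rational(131, 26))
Add(Function('w')(35, Function('E')(5)), Function('u')(Function('l')(-2, Z))) = Add(Rational(131, 26), Mul(-15, Pow(Mul(-5, -2), 2))) = Add(Rational(131, 26), Mul(-15, Pow(10, 2))) = Add(Rational(131, 26), Mul(-15, 100)) = Add(Rational(131, 26), -1500) = Rational(-38869, 26)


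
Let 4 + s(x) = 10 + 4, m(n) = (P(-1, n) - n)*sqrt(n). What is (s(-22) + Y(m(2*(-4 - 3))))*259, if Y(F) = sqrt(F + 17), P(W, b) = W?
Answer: 2590 + 259*sqrt(17 + 13*I*sqrt(14)) ≈ 4106.1 + 1076.1*I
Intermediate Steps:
m(n) = sqrt(n)*(-1 - n) (m(n) = (-1 - n)*sqrt(n) = sqrt(n)*(-1 - n))
s(x) = 10 (s(x) = -4 + (10 + 4) = -4 + 14 = 10)
Y(F) = sqrt(17 + F)
(s(-22) + Y(m(2*(-4 - 3))))*259 = (10 + sqrt(17 + sqrt(2*(-4 - 3))*(-1 - 2*(-4 - 3))))*259 = (10 + sqrt(17 + sqrt(2*(-7))*(-1 - 2*(-7))))*259 = (10 + sqrt(17 + sqrt(-14)*(-1 - 1*(-14))))*259 = (10 + sqrt(17 + (I*sqrt(14))*(-1 + 14)))*259 = (10 + sqrt(17 + (I*sqrt(14))*13))*259 = (10 + sqrt(17 + 13*I*sqrt(14)))*259 = 2590 + 259*sqrt(17 + 13*I*sqrt(14))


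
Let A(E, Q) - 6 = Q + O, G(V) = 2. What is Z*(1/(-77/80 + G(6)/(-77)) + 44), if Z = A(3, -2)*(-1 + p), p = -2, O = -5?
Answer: 785268/6089 ≈ 128.97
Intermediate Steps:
A(E, Q) = 1 + Q (A(E, Q) = 6 + (Q - 5) = 6 + (-5 + Q) = 1 + Q)
Z = 3 (Z = (1 - 2)*(-1 - 2) = -1*(-3) = 3)
Z*(1/(-77/80 + G(6)/(-77)) + 44) = 3*(1/(-77/80 + 2/(-77)) + 44) = 3*(1/(-77*1/80 + 2*(-1/77)) + 44) = 3*(1/(-77/80 - 2/77) + 44) = 3*(1/(-6089/6160) + 44) = 3*(-6160/6089 + 44) = 3*(261756/6089) = 785268/6089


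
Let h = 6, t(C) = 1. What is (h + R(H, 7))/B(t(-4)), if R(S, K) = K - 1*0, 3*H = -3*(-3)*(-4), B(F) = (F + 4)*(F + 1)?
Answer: 13/10 ≈ 1.3000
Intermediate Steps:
B(F) = (1 + F)*(4 + F) (B(F) = (4 + F)*(1 + F) = (1 + F)*(4 + F))
H = -12 (H = (-3*(-3)*(-4))/3 = (9*(-4))/3 = (⅓)*(-36) = -12)
R(S, K) = K (R(S, K) = K + 0 = K)
(h + R(H, 7))/B(t(-4)) = (6 + 7)/(4 + 1² + 5*1) = 13/(4 + 1 + 5) = 13/10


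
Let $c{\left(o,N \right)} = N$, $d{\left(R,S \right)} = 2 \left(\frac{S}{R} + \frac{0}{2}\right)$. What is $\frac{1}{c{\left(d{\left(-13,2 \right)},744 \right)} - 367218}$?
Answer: $- \frac{1}{366474} \approx -2.7287 \cdot 10^{-6}$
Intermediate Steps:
$d{\left(R,S \right)} = \frac{2 S}{R}$ ($d{\left(R,S \right)} = 2 \left(\frac{S}{R} + 0 \cdot \frac{1}{2}\right) = 2 \left(\frac{S}{R} + 0\right) = 2 \frac{S}{R} = \frac{2 S}{R}$)
$\frac{1}{c{\left(d{\left(-13,2 \right)},744 \right)} - 367218} = \frac{1}{744 - 367218} = \frac{1}{-366474} = - \frac{1}{366474}$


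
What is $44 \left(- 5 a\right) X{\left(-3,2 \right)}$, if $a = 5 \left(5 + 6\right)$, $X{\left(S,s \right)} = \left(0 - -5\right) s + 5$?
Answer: $-181500$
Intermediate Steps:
$X{\left(S,s \right)} = 5 + 5 s$ ($X{\left(S,s \right)} = \left(0 + 5\right) s + 5 = 5 s + 5 = 5 + 5 s$)
$a = 55$ ($a = 5 \cdot 11 = 55$)
$44 \left(- 5 a\right) X{\left(-3,2 \right)} = 44 \left(\left(-5\right) 55\right) \left(5 + 5 \cdot 2\right) = 44 \left(-275\right) \left(5 + 10\right) = \left(-12100\right) 15 = -181500$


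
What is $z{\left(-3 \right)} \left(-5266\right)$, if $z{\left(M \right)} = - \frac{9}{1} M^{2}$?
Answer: $426546$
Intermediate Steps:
$z{\left(M \right)} = - 9 M^{2}$ ($z{\left(M \right)} = \left(-9\right) 1 M^{2} = - 9 M^{2}$)
$z{\left(-3 \right)} \left(-5266\right) = - 9 \left(-3\right)^{2} \left(-5266\right) = \left(-9\right) 9 \left(-5266\right) = \left(-81\right) \left(-5266\right) = 426546$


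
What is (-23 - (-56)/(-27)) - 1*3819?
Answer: -103790/27 ≈ -3844.1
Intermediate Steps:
(-23 - (-56)/(-27)) - 1*3819 = (-23 - (-56)*(-1)/27) - 3819 = (-23 - 14*4/27) - 3819 = (-23 - 56/27) - 3819 = -677/27 - 3819 = -103790/27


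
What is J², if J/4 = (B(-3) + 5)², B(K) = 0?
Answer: 10000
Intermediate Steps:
J = 100 (J = 4*(0 + 5)² = 4*5² = 4*25 = 100)
J² = 100² = 10000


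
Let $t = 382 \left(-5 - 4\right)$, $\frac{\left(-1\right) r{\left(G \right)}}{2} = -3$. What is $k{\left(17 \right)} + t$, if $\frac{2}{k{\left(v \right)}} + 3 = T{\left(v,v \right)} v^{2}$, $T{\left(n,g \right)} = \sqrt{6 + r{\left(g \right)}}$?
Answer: $- \frac{1148570476}{334081} + \frac{1156 \sqrt{3}}{1002243} \approx -3438.0$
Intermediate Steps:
$r{\left(G \right)} = 6$ ($r{\left(G \right)} = \left(-2\right) \left(-3\right) = 6$)
$T{\left(n,g \right)} = 2 \sqrt{3}$ ($T{\left(n,g \right)} = \sqrt{6 + 6} = \sqrt{12} = 2 \sqrt{3}$)
$k{\left(v \right)} = \frac{2}{-3 + 2 \sqrt{3} v^{2}}$
$t = -3438$ ($t = 382 \left(-9\right) = -3438$)
$k{\left(17 \right)} + t = \frac{2}{-3 + 2 \sqrt{3} \cdot 17^{2}} - 3438 = \frac{2}{-3 + 2 \sqrt{3} \cdot 289} - 3438 = \frac{2}{-3 + 578 \sqrt{3}} - 3438 = -3438 + \frac{2}{-3 + 578 \sqrt{3}}$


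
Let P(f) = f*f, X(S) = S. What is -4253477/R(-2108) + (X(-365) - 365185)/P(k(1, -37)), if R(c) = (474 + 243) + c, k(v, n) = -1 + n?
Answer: 2816770369/1004302 ≈ 2804.7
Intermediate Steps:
P(f) = f²
R(c) = 717 + c
-4253477/R(-2108) + (X(-365) - 365185)/P(k(1, -37)) = -4253477/(717 - 2108) + (-365 - 365185)/((-1 - 37)²) = -4253477/(-1391) - 365550/((-38)²) = -4253477*(-1/1391) - 365550/1444 = 4253477/1391 - 365550*1/1444 = 4253477/1391 - 182775/722 = 2816770369/1004302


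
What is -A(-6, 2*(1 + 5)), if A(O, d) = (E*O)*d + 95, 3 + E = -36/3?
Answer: -1175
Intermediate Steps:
E = -15 (E = -3 - 36/3 = -3 - 36*⅓ = -3 - 12 = -15)
A(O, d) = 95 - 15*O*d (A(O, d) = (-15*O)*d + 95 = -15*O*d + 95 = 95 - 15*O*d)
-A(-6, 2*(1 + 5)) = -(95 - 15*(-6)*2*(1 + 5)) = -(95 - 15*(-6)*2*6) = -(95 - 15*(-6)*12) = -(95 + 1080) = -1*1175 = -1175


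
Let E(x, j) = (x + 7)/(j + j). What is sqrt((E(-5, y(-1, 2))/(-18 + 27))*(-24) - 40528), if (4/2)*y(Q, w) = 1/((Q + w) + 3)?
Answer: 4*I*sqrt(22809)/3 ≈ 201.37*I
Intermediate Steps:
y(Q, w) = 1/(2*(3 + Q + w)) (y(Q, w) = 1/(2*((Q + w) + 3)) = 1/(2*(3 + Q + w)))
E(x, j) = (7 + x)/(2*j) (E(x, j) = (7 + x)/((2*j)) = (7 + x)*(1/(2*j)) = (7 + x)/(2*j))
sqrt((E(-5, y(-1, 2))/(-18 + 27))*(-24) - 40528) = sqrt((((7 - 5)/(2*((1/(2*(3 - 1 + 2))))))/(-18 + 27))*(-24) - 40528) = sqrt((((1/2)*2/((1/2)/4))/9)*(-24) - 40528) = sqrt((((1/2)*2/((1/2)*(1/4)))/9)*(-24) - 40528) = sqrt((((1/2)*2/(1/8))/9)*(-24) - 40528) = sqrt((((1/2)*8*2)/9)*(-24) - 40528) = sqrt(((1/9)*8)*(-24) - 40528) = sqrt((8/9)*(-24) - 40528) = sqrt(-64/3 - 40528) = sqrt(-121648/3) = 4*I*sqrt(22809)/3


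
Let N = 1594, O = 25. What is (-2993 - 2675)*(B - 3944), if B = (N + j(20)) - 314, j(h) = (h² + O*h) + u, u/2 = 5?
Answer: 9941672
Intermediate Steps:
u = 10 (u = 2*5 = 10)
j(h) = 10 + h² + 25*h (j(h) = (h² + 25*h) + 10 = 10 + h² + 25*h)
B = 2190 (B = (1594 + (10 + 20² + 25*20)) - 314 = (1594 + (10 + 400 + 500)) - 314 = (1594 + 910) - 314 = 2504 - 314 = 2190)
(-2993 - 2675)*(B - 3944) = (-2993 - 2675)*(2190 - 3944) = -5668*(-1754) = 9941672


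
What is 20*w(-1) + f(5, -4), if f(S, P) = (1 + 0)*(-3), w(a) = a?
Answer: -23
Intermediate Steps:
f(S, P) = -3 (f(S, P) = 1*(-3) = -3)
20*w(-1) + f(5, -4) = 20*(-1) - 3 = -20 - 3 = -23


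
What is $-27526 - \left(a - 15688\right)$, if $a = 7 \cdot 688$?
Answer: $-16654$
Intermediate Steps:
$a = 4816$
$-27526 - \left(a - 15688\right) = -27526 - \left(4816 - 15688\right) = -27526 - -10872 = -27526 + 10872 = -16654$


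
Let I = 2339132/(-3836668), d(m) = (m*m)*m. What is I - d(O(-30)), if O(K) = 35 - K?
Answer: -263411822158/959167 ≈ -2.7463e+5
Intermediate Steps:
d(m) = m³ (d(m) = m²*m = m³)
I = -584783/959167 (I = 2339132*(-1/3836668) = -584783/959167 ≈ -0.60968)
I - d(O(-30)) = -584783/959167 - (35 - 1*(-30))³ = -584783/959167 - (35 + 30)³ = -584783/959167 - 1*65³ = -584783/959167 - 1*274625 = -584783/959167 - 274625 = -263411822158/959167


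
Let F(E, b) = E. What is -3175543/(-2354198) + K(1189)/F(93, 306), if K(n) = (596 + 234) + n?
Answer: 240402441/10425734 ≈ 23.059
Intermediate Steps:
K(n) = 830 + n
-3175543/(-2354198) + K(1189)/F(93, 306) = -3175543/(-2354198) + (830 + 1189)/93 = -3175543*(-1/2354198) + 2019*(1/93) = 453649/336314 + 673/31 = 240402441/10425734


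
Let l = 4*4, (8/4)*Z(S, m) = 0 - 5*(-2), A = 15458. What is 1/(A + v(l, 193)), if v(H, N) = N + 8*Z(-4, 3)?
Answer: 1/15691 ≈ 6.3731e-5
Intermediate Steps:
Z(S, m) = 5 (Z(S, m) = (0 - 5*(-2))/2 = (0 + 10)/2 = (1/2)*10 = 5)
l = 16
v(H, N) = 40 + N (v(H, N) = N + 8*5 = N + 40 = 40 + N)
1/(A + v(l, 193)) = 1/(15458 + (40 + 193)) = 1/(15458 + 233) = 1/15691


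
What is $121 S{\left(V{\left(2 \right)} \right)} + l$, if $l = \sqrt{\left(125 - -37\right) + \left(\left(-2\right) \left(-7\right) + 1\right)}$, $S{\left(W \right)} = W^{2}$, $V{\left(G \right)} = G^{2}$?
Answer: $1936 + \sqrt{177} \approx 1949.3$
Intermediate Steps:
$l = \sqrt{177}$ ($l = \sqrt{\left(125 + 37\right) + \left(14 + 1\right)} = \sqrt{162 + 15} = \sqrt{177} \approx 13.304$)
$121 S{\left(V{\left(2 \right)} \right)} + l = 121 \left(2^{2}\right)^{2} + \sqrt{177} = 121 \cdot 4^{2} + \sqrt{177} = 121 \cdot 16 + \sqrt{177} = 1936 + \sqrt{177}$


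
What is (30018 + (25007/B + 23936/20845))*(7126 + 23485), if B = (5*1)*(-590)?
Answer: 1027104079004157/1118050 ≈ 9.1866e+8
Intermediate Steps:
B = -2950 (B = 5*(-590) = -2950)
(30018 + (25007/B + 23936/20845))*(7126 + 23485) = (30018 + (25007/(-2950) + 23936/20845))*(7126 + 23485) = (30018 + (25007*(-1/2950) + 23936*(1/20845)))*30611 = (30018 + (-25007/2950 + 2176/1895))*30611 = (30018 - 8193813/1118050)*30611 = (33553431087/1118050)*30611 = 1027104079004157/1118050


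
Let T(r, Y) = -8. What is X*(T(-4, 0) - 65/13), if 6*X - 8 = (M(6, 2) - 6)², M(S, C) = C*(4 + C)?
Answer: -286/3 ≈ -95.333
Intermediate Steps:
X = 22/3 (X = 4/3 + (2*(4 + 2) - 6)²/6 = 4/3 + (2*6 - 6)²/6 = 4/3 + (12 - 6)²/6 = 4/3 + (⅙)*6² = 4/3 + (⅙)*36 = 4/3 + 6 = 22/3 ≈ 7.3333)
X*(T(-4, 0) - 65/13) = 22*(-8 - 65/13)/3 = 22*(-8 - 65*1/13)/3 = 22*(-8 - 5)/3 = (22/3)*(-13) = -286/3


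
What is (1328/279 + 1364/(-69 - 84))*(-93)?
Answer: 19708/51 ≈ 386.43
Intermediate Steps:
(1328/279 + 1364/(-69 - 84))*(-93) = (1328*(1/279) + 1364/(-153))*(-93) = (1328/279 + 1364*(-1/153))*(-93) = (1328/279 - 1364/153)*(-93) = -19708/4743*(-93) = 19708/51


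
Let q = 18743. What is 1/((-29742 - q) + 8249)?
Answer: -1/40236 ≈ -2.4853e-5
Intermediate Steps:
1/((-29742 - q) + 8249) = 1/((-29742 - 1*18743) + 8249) = 1/((-29742 - 18743) + 8249) = 1/(-48485 + 8249) = 1/(-40236) = -1/40236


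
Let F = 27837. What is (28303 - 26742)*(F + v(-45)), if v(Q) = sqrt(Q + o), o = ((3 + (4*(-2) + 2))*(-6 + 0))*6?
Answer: 43453557 + 4683*sqrt(7) ≈ 4.3466e+7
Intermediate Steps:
o = 108 (o = ((3 + (-8 + 2))*(-6))*6 = ((3 - 6)*(-6))*6 = -3*(-6)*6 = 18*6 = 108)
v(Q) = sqrt(108 + Q) (v(Q) = sqrt(Q + 108) = sqrt(108 + Q))
(28303 - 26742)*(F + v(-45)) = (28303 - 26742)*(27837 + sqrt(108 - 45)) = 1561*(27837 + sqrt(63)) = 1561*(27837 + 3*sqrt(7)) = 43453557 + 4683*sqrt(7)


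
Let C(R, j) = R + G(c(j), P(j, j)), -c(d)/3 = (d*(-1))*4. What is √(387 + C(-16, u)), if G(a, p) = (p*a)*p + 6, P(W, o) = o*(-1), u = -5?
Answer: I*√1123 ≈ 33.511*I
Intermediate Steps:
P(W, o) = -o
c(d) = 12*d (c(d) = -3*d*(-1)*4 = -3*(-d)*4 = -(-12)*d = 12*d)
G(a, p) = 6 + a*p² (G(a, p) = (a*p)*p + 6 = a*p² + 6 = 6 + a*p²)
C(R, j) = 6 + R + 12*j³ (C(R, j) = R + (6 + (12*j)*(-j)²) = R + (6 + (12*j)*j²) = R + (6 + 12*j³) = 6 + R + 12*j³)
√(387 + C(-16, u)) = √(387 + (6 - 16 + 12*(-5)³)) = √(387 + (6 - 16 + 12*(-125))) = √(387 + (6 - 16 - 1500)) = √(387 - 1510) = √(-1123) = I*√1123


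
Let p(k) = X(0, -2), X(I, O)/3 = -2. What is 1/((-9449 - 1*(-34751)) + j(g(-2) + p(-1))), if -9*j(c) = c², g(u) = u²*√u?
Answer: -9*I/(-227714*I + 48*√2) ≈ 3.9523e-5 - 1.1782e-8*I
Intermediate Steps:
X(I, O) = -6 (X(I, O) = 3*(-2) = -6)
p(k) = -6
g(u) = u^(5/2)
j(c) = -c²/9
1/((-9449 - 1*(-34751)) + j(g(-2) + p(-1))) = 1/((-9449 - 1*(-34751)) - ((-2)^(5/2) - 6)²/9) = 1/((-9449 + 34751) - (4*I*√2 - 6)²/9) = 1/(25302 - (-6 + 4*I*√2)²/9)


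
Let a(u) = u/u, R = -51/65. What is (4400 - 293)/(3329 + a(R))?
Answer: 37/30 ≈ 1.2333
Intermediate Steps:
R = -51/65 (R = -51*1/65 = -51/65 ≈ -0.78462)
a(u) = 1
(4400 - 293)/(3329 + a(R)) = (4400 - 293)/(3329 + 1) = 4107/3330 = 4107*(1/3330) = 37/30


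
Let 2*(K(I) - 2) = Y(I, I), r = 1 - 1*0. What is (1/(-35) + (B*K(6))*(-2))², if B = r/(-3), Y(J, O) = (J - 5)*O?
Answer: 120409/11025 ≈ 10.921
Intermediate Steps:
Y(J, O) = O*(-5 + J) (Y(J, O) = (-5 + J)*O = O*(-5 + J))
r = 1 (r = 1 + 0 = 1)
B = -⅓ (B = 1/(-3) = 1*(-⅓) = -⅓ ≈ -0.33333)
K(I) = 2 + I*(-5 + I)/2 (K(I) = 2 + (I*(-5 + I))/2 = 2 + I*(-5 + I)/2)
(1/(-35) + (B*K(6))*(-2))² = (1/(-35) - (2 + (½)*6*(-5 + 6))/3*(-2))² = (-1/35 - (2 + (½)*6*1)/3*(-2))² = (-1/35 - (2 + 3)/3*(-2))² = (-1/35 - ⅓*5*(-2))² = (-1/35 - 5/3*(-2))² = (-1/35 + 10/3)² = (347/105)² = 120409/11025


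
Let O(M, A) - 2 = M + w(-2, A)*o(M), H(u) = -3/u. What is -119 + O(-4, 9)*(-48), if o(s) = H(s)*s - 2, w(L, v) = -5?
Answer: -1223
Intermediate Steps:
o(s) = -5 (o(s) = (-3/s)*s - 2 = -3 - 2 = -5)
O(M, A) = 27 + M (O(M, A) = 2 + (M - 5*(-5)) = 2 + (M + 25) = 2 + (25 + M) = 27 + M)
-119 + O(-4, 9)*(-48) = -119 + (27 - 4)*(-48) = -119 + 23*(-48) = -119 - 1104 = -1223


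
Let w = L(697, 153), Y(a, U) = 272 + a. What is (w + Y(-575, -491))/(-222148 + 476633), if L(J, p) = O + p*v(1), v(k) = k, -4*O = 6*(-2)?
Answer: -21/36355 ≈ -0.00057764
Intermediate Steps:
O = 3 (O = -3*(-2)/2 = -¼*(-12) = 3)
L(J, p) = 3 + p (L(J, p) = 3 + p*1 = 3 + p)
w = 156 (w = 3 + 153 = 156)
(w + Y(-575, -491))/(-222148 + 476633) = (156 + (272 - 575))/(-222148 + 476633) = (156 - 303)/254485 = -147*1/254485 = -21/36355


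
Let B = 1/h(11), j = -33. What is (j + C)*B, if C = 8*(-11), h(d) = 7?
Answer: -121/7 ≈ -17.286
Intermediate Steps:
C = -88
B = 1/7 ≈ 0.14286
(j + C)*B = (-33 - 88)*(1/7) = -121*1/7 = -121/7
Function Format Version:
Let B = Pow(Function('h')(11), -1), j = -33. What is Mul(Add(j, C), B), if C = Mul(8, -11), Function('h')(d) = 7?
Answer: Rational(-121, 7) ≈ -17.286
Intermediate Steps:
C = -88
B = Rational(1, 7) (B = Pow(7, -1) = Rational(1, 7) ≈ 0.14286)
Mul(Add(j, C), B) = Mul(Add(-33, -88), Rational(1, 7)) = Mul(-121, Rational(1, 7)) = Rational(-121, 7)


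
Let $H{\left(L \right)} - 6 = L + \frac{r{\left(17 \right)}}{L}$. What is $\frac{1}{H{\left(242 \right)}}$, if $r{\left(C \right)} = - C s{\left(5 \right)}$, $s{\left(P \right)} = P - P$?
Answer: $\frac{1}{248} \approx 0.0040323$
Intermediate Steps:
$s{\left(P \right)} = 0$
$r{\left(C \right)} = 0$ ($r{\left(C \right)} = - C 0 = 0$)
$H{\left(L \right)} = 6 + L$ ($H{\left(L \right)} = 6 + \left(L + \frac{0}{L}\right) = 6 + \left(L + 0\right) = 6 + L$)
$\frac{1}{H{\left(242 \right)}} = \frac{1}{6 + 242} = \frac{1}{248}$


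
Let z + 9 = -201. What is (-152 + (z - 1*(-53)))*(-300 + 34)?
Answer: 82194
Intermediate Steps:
z = -210 (z = -9 - 201 = -210)
(-152 + (z - 1*(-53)))*(-300 + 34) = (-152 + (-210 - 1*(-53)))*(-300 + 34) = (-152 + (-210 + 53))*(-266) = (-152 - 157)*(-266) = -309*(-266) = 82194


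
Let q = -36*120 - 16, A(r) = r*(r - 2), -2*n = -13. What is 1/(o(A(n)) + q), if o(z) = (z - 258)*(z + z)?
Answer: -8/141743 ≈ -5.6440e-5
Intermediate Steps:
n = 13/2 (n = -½*(-13) = 13/2 ≈ 6.5000)
A(r) = r*(-2 + r)
q = -4336 (q = -4320 - 16 = -4336)
o(z) = 2*z*(-258 + z) (o(z) = (-258 + z)*(2*z) = 2*z*(-258 + z))
1/(o(A(n)) + q) = 1/(2*(13*(-2 + 13/2)/2)*(-258 + 13*(-2 + 13/2)/2) - 4336) = 1/(2*((13/2)*(9/2))*(-258 + (13/2)*(9/2)) - 4336) = 1/(2*(117/4)*(-258 + 117/4) - 4336) = 1/(2*(117/4)*(-915/4) - 4336) = 1/(-107055/8 - 4336) = 1/(-141743/8) = -8/141743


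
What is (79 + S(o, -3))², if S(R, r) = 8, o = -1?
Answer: 7569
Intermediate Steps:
(79 + S(o, -3))² = (79 + 8)² = 87² = 7569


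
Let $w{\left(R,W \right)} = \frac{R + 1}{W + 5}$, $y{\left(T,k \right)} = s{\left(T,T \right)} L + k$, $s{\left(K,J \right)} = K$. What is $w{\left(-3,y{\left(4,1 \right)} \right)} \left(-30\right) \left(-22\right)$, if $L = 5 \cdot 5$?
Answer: $- \frac{660}{53} \approx -12.453$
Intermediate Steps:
$L = 25$
$y{\left(T,k \right)} = k + 25 T$ ($y{\left(T,k \right)} = T 25 + k = 25 T + k = k + 25 T$)
$w{\left(R,W \right)} = \frac{1 + R}{5 + W}$
$w{\left(-3,y{\left(4,1 \right)} \right)} \left(-30\right) \left(-22\right) = \frac{1 - 3}{5 + \left(1 + 25 \cdot 4\right)} \left(-30\right) \left(-22\right) = \frac{1}{5 + \left(1 + 100\right)} \left(-2\right) \left(-30\right) \left(-22\right) = \frac{1}{5 + 101} \left(-2\right) \left(-30\right) \left(-22\right) = \frac{1}{106} \left(-2\right) \left(-30\right) \left(-22\right) = \left(- \frac{1}{53}\right) \left(-30\right) \left(-22\right) = \frac{30}{53} \left(-22\right) = - \frac{660}{53}$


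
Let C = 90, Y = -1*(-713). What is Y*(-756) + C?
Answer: -538938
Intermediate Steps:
Y = 713
Y*(-756) + C = 713*(-756) + 90 = -539028 + 90 = -538938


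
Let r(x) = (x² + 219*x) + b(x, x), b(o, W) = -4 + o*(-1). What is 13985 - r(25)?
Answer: 7914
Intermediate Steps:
b(o, W) = -4 - o
r(x) = -4 + x² + 218*x (r(x) = (x² + 219*x) + (-4 - x) = -4 + x² + 218*x)
13985 - r(25) = 13985 - (-4 + 25² + 218*25) = 13985 - (-4 + 625 + 5450) = 13985 - 1*6071 = 13985 - 6071 = 7914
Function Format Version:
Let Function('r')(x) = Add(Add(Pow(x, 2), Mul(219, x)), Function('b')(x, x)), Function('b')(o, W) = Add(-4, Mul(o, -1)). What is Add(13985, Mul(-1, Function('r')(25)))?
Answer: 7914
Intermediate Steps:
Function('b')(o, W) = Add(-4, Mul(-1, o))
Function('r')(x) = Add(-4, Pow(x, 2), Mul(218, x)) (Function('r')(x) = Add(Add(Pow(x, 2), Mul(219, x)), Add(-4, Mul(-1, x))) = Add(-4, Pow(x, 2), Mul(218, x)))
Add(13985, Mul(-1, Function('r')(25))) = Add(13985, Mul(-1, Add(-4, Pow(25, 2), Mul(218, 25)))) = Add(13985, Mul(-1, Add(-4, 625, 5450))) = Add(13985, Mul(-1, 6071)) = Add(13985, -6071) = 7914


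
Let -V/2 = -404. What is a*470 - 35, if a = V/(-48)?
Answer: -23840/3 ≈ -7946.7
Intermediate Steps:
V = 808 (V = -2*(-404) = 808)
a = -101/6 (a = 808/(-48) = 808*(-1/48) = -101/6 ≈ -16.833)
a*470 - 35 = -101/6*470 - 35 = -23735/3 - 35 = -23840/3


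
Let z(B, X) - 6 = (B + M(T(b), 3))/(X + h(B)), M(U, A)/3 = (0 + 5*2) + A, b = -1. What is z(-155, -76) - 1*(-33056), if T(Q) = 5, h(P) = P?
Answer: 7637438/231 ≈ 33063.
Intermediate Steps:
M(U, A) = 30 + 3*A (M(U, A) = 3*((0 + 5*2) + A) = 3*((0 + 10) + A) = 3*(10 + A) = 30 + 3*A)
z(B, X) = 6 + (39 + B)/(B + X) (z(B, X) = 6 + (B + (30 + 3*3))/(X + B) = 6 + (B + (30 + 9))/(B + X) = 6 + (B + 39)/(B + X) = 6 + (39 + B)/(B + X))
z(-155, -76) - 1*(-33056) = (39 + 6*(-76) + 7*(-155))/(-155 - 76) - 1*(-33056) = (39 - 456 - 1085)/(-231) + 33056 = -1/231*(-1502) + 33056 = 1502/231 + 33056 = 7637438/231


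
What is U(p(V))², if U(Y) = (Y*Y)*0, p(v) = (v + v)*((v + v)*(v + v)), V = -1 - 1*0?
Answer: 0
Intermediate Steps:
V = -1 (V = -1 + 0 = -1)
p(v) = 8*v³ (p(v) = (2*v)*((2*v)*(2*v)) = (2*v)*(4*v²) = 8*v³)
U(Y) = 0 (U(Y) = Y²*0 = 0)
U(p(V))² = 0² = 0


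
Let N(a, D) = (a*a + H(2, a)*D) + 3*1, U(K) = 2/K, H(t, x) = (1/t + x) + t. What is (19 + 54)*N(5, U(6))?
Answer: 4453/2 ≈ 2226.5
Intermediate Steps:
H(t, x) = t + x + 1/t (H(t, x) = (x + 1/t) + t = t + x + 1/t)
N(a, D) = 3 + a**2 + D*(5/2 + a) (N(a, D) = (a*a + (2 + a + 1/2)*D) + 3*1 = (a**2 + (2 + a + 1/2)*D) + 3 = (a**2 + (5/2 + a)*D) + 3 = (a**2 + D*(5/2 + a)) + 3 = 3 + a**2 + D*(5/2 + a))
(19 + 54)*N(5, U(6)) = (19 + 54)*(3 + 5**2 + 5*(2/6)/2 + (2/6)*5) = 73*(3 + 25 + 5*(2*(1/6))/2 + (2*(1/6))*5) = 73*(3 + 25 + (5/2)*(1/3) + (1/3)*5) = 73*(3 + 25 + 5/6 + 5/3) = 73*(61/2) = 4453/2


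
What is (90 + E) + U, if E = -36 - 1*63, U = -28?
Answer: -37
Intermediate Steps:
E = -99 (E = -36 - 63 = -99)
(90 + E) + U = (90 - 99) - 28 = -9 - 28 = -37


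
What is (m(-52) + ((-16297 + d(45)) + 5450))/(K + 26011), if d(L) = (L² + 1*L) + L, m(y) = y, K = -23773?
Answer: -1464/373 ≈ -3.9249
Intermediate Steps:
d(L) = L² + 2*L (d(L) = (L² + L) + L = (L + L²) + L = L² + 2*L)
(m(-52) + ((-16297 + d(45)) + 5450))/(K + 26011) = (-52 + ((-16297 + 45*(2 + 45)) + 5450))/(-23773 + 26011) = (-52 + ((-16297 + 45*47) + 5450))/2238 = (-52 + ((-16297 + 2115) + 5450))*(1/2238) = (-52 + (-14182 + 5450))*(1/2238) = (-52 - 8732)*(1/2238) = -8784*1/2238 = -1464/373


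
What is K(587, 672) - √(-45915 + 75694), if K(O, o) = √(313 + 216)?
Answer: 23 - √29779 ≈ -149.57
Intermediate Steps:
K(O, o) = 23 (K(O, o) = √529 = 23)
K(587, 672) - √(-45915 + 75694) = 23 - √(-45915 + 75694) = 23 - √29779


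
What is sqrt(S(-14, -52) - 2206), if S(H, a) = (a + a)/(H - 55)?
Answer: I*sqrt(10495590)/69 ≈ 46.952*I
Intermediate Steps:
S(H, a) = 2*a/(-55 + H) (S(H, a) = (2*a)/(-55 + H) = 2*a/(-55 + H))
sqrt(S(-14, -52) - 2206) = sqrt(2*(-52)/(-55 - 14) - 2206) = sqrt(2*(-52)/(-69) - 2206) = sqrt(2*(-52)*(-1/69) - 2206) = sqrt(104/69 - 2206) = sqrt(-152110/69) = I*sqrt(10495590)/69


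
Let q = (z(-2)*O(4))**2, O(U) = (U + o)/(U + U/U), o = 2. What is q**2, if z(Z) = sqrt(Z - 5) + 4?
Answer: -475632/625 + 186624*I*sqrt(7)/625 ≈ -761.01 + 790.02*I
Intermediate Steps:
z(Z) = 4 + sqrt(-5 + Z) (z(Z) = sqrt(-5 + Z) + 4 = 4 + sqrt(-5 + Z))
O(U) = (2 + U)/(1 + U) (O(U) = (U + 2)/(U + U/U) = (2 + U)/(U + 1) = (2 + U)/(1 + U))
q = (24/5 + 6*I*sqrt(7)/5)**2 (q = ((4 + sqrt(-5 - 2))*((2 + 4)/(1 + 4)))**2 = ((4 + sqrt(-7))*(6/5))**2 = ((4 + I*sqrt(7))*((1/5)*6))**2 = ((4 + I*sqrt(7))*(6/5))**2 = (24/5 + 6*I*sqrt(7)/5)**2 ≈ 12.96 + 30.479*I)
q**2 = (324/25 + 288*I*sqrt(7)/25)**2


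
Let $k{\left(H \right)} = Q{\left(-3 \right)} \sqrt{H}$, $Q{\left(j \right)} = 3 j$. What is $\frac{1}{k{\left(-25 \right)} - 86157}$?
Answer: $- \frac{3191}{274927062} + \frac{5 i}{824781186} \approx -1.1607 \cdot 10^{-5} + 6.0622 \cdot 10^{-9} i$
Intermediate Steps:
$k{\left(H \right)} = - 9 \sqrt{H}$ ($k{\left(H \right)} = 3 \left(-3\right) \sqrt{H} = - 9 \sqrt{H}$)
$\frac{1}{k{\left(-25 \right)} - 86157} = \frac{1}{- 9 \sqrt{-25} - 86157} = \frac{1}{- 9 \cdot 5 i - 86157} = \frac{1}{- 45 i - 86157} = \frac{1}{-86157 - 45 i} = \frac{-86157 + 45 i}{7423030674}$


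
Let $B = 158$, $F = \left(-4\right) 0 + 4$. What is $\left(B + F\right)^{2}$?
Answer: $26244$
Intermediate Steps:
$F = 4$ ($F = 0 + 4 = 4$)
$\left(B + F\right)^{2} = \left(158 + 4\right)^{2} = 162^{2} = 26244$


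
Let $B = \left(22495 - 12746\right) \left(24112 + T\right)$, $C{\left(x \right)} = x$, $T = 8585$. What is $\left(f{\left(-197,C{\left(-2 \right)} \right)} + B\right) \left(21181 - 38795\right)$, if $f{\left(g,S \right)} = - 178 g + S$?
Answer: $-5615310032838$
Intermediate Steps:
$f{\left(g,S \right)} = S - 178 g$
$B = 318763053$ ($B = \left(22495 - 12746\right) \left(24112 + 8585\right) = 9749 \cdot 32697 = 318763053$)
$\left(f{\left(-197,C{\left(-2 \right)} \right)} + B\right) \left(21181 - 38795\right) = \left(\left(-2 - -35066\right) + 318763053\right) \left(21181 - 38795\right) = \left(\left(-2 + 35066\right) + 318763053\right) \left(-17614\right) = \left(35064 + 318763053\right) \left(-17614\right) = 318798117 \left(-17614\right) = -5615310032838$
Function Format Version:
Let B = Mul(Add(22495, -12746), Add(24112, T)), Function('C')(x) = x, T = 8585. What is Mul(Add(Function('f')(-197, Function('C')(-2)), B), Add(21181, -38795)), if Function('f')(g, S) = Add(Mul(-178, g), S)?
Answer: -5615310032838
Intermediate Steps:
Function('f')(g, S) = Add(S, Mul(-178, g))
B = 318763053 (B = Mul(Add(22495, -12746), Add(24112, 8585)) = Mul(9749, 32697) = 318763053)
Mul(Add(Function('f')(-197, Function('C')(-2)), B), Add(21181, -38795)) = Mul(Add(Add(-2, Mul(-178, -197)), 318763053), Add(21181, -38795)) = Mul(Add(Add(-2, 35066), 318763053), -17614) = Mul(Add(35064, 318763053), -17614) = Mul(318798117, -17614) = -5615310032838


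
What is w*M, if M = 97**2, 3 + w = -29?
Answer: -301088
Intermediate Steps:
w = -32 (w = -3 - 29 = -32)
M = 9409
w*M = -32*9409 = -301088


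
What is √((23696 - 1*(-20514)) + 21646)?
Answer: 56*√21 ≈ 256.62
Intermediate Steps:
√((23696 - 1*(-20514)) + 21646) = √((23696 + 20514) + 21646) = √(44210 + 21646) = √65856 = 56*√21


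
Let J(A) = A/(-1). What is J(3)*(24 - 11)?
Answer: -39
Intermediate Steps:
J(A) = -A (J(A) = A*(-1) = -A)
J(3)*(24 - 11) = (-1*3)*(24 - 11) = -3*13 = -39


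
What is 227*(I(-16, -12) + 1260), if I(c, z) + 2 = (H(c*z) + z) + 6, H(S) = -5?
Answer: 283069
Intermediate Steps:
I(c, z) = -1 + z (I(c, z) = -2 + ((-5 + z) + 6) = -2 + (1 + z) = -1 + z)
227*(I(-16, -12) + 1260) = 227*((-1 - 12) + 1260) = 227*(-13 + 1260) = 227*1247 = 283069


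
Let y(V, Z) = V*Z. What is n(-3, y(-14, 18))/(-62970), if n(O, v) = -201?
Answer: 67/20990 ≈ 0.0031920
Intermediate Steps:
n(-3, y(-14, 18))/(-62970) = -201/(-62970) = -201*(-1/62970) = 67/20990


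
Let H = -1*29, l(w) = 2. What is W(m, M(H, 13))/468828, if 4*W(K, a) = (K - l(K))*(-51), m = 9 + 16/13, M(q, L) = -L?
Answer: -1819/8126352 ≈ -0.00022384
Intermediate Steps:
H = -29
m = 133/13 (m = 9 + (1/13)*16 = 9 + 16/13 = 133/13 ≈ 10.231)
W(K, a) = 51/2 - 51*K/4 (W(K, a) = ((K - 1*2)*(-51))/4 = ((K - 2)*(-51))/4 = ((-2 + K)*(-51))/4 = (102 - 51*K)/4 = 51/2 - 51*K/4)
W(m, M(H, 13))/468828 = (51/2 - 51/4*133/13)/468828 = (51/2 - 6783/52)*(1/468828) = -5457/52*1/468828 = -1819/8126352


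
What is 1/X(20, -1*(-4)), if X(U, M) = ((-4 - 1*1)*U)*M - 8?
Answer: -1/408 ≈ -0.0024510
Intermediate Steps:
X(U, M) = -8 - 5*M*U (X(U, M) = ((-4 - 1)*U)*M - 8 = (-5*U)*M - 8 = -5*M*U - 8 = -8 - 5*M*U)
1/X(20, -1*(-4)) = 1/(-8 - 5*(-1*(-4))*20) = 1/(-8 - 5*4*20) = 1/(-8 - 400) = 1/(-408) = -1/408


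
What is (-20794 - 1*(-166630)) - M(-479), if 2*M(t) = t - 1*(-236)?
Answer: 291915/2 ≈ 1.4596e+5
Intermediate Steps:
M(t) = 118 + t/2 (M(t) = (t - 1*(-236))/2 = (t + 236)/2 = (236 + t)/2 = 118 + t/2)
(-20794 - 1*(-166630)) - M(-479) = (-20794 - 1*(-166630)) - (118 + (½)*(-479)) = (-20794 + 166630) - (118 - 479/2) = 145836 - 1*(-243/2) = 145836 + 243/2 = 291915/2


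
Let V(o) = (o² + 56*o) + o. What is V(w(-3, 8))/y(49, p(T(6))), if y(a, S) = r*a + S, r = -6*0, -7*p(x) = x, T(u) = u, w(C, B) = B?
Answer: -1820/3 ≈ -606.67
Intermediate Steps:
p(x) = -x/7
r = 0
V(o) = o² + 57*o
y(a, S) = S (y(a, S) = 0*a + S = 0 + S = S)
V(w(-3, 8))/y(49, p(T(6))) = (8*(57 + 8))/((-⅐*6)) = (8*65)/(-6/7) = 520*(-7/6) = -1820/3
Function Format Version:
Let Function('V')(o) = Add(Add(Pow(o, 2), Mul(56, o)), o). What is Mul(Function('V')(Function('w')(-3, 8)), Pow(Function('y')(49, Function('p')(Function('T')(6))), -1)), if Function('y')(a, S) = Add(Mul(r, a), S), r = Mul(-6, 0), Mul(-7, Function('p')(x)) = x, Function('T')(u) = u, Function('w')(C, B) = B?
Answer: Rational(-1820, 3) ≈ -606.67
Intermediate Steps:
Function('p')(x) = Mul(Rational(-1, 7), x)
r = 0
Function('V')(o) = Add(Pow(o, 2), Mul(57, o))
Function('y')(a, S) = S (Function('y')(a, S) = Add(Mul(0, a), S) = Add(0, S) = S)
Mul(Function('V')(Function('w')(-3, 8)), Pow(Function('y')(49, Function('p')(Function('T')(6))), -1)) = Mul(Mul(8, Add(57, 8)), Pow(Mul(Rational(-1, 7), 6), -1)) = Mul(Mul(8, 65), Pow(Rational(-6, 7), -1)) = Mul(520, Rational(-7, 6)) = Rational(-1820, 3)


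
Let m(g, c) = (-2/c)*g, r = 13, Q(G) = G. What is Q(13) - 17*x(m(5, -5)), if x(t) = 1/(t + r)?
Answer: 178/15 ≈ 11.867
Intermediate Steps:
m(g, c) = -2*g/c
x(t) = 1/(13 + t) (x(t) = 1/(t + 13) = 1/(13 + t))
Q(13) - 17*x(m(5, -5)) = 13 - 17/(13 - 2*5/(-5)) = 13 - 17/(13 - 2*5*(-⅕)) = 13 - 17/(13 + 2) = 13 - 17/15 = 178/15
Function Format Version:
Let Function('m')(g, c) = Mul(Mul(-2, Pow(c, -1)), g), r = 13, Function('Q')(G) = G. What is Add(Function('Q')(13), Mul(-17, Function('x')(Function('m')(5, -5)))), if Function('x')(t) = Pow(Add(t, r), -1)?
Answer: Rational(178, 15) ≈ 11.867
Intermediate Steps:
Function('m')(g, c) = Mul(-2, g, Pow(c, -1))
Function('x')(t) = Pow(Add(13, t), -1) (Function('x')(t) = Pow(Add(t, 13), -1) = Pow(Add(13, t), -1))
Add(Function('Q')(13), Mul(-17, Function('x')(Function('m')(5, -5)))) = Add(13, Mul(-17, Pow(Add(13, Mul(-2, 5, Pow(-5, -1))), -1))) = Add(13, Mul(-17, Pow(Add(13, Mul(-2, 5, Rational(-1, 5))), -1))) = Add(13, Mul(-17, Pow(Add(13, 2), -1))) = Add(13, Mul(-17, Pow(15, -1))) = Add(13, Mul(-17, Rational(1, 15))) = Add(13, Rational(-17, 15)) = Rational(178, 15)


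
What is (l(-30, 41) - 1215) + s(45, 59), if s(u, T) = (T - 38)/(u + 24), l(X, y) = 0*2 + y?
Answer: -26995/23 ≈ -1173.7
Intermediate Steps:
l(X, y) = y (l(X, y) = 0 + y = y)
s(u, T) = (-38 + T)/(24 + u)
(l(-30, 41) - 1215) + s(45, 59) = (41 - 1215) + (-38 + 59)/(24 + 45) = -1174 + 21/69 = -1174 + (1/69)*21 = -1174 + 7/23 = -26995/23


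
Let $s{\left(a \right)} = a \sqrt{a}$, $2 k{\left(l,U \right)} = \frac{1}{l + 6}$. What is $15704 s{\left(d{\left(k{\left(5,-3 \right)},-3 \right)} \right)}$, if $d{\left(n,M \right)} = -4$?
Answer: $- 125632 i \approx - 1.2563 \cdot 10^{5} i$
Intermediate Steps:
$k{\left(l,U \right)} = \frac{1}{2 \left(6 + l\right)}$ ($k{\left(l,U \right)} = \frac{1}{2 \left(l + 6\right)} = \frac{1}{2 \left(6 + l\right)}$)
$s{\left(a \right)} = a^{\frac{3}{2}}$
$15704 s{\left(d{\left(k{\left(5,-3 \right)},-3 \right)} \right)} = 15704 \left(-4\right)^{\frac{3}{2}} = 15704 \left(- 8 i\right) = - 125632 i$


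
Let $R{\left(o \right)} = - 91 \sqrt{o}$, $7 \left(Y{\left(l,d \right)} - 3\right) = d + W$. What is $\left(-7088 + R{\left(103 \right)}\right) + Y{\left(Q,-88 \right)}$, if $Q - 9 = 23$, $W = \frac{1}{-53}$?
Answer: $- \frac{2633200}{371} - 91 \sqrt{103} \approx -8021.1$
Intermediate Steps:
$W = - \frac{1}{53} \approx -0.018868$
$Q = 32$ ($Q = 9 + 23 = 32$)
$Y{\left(l,d \right)} = \frac{1112}{371} + \frac{d}{7}$ ($Y{\left(l,d \right)} = 3 + \frac{d - \frac{1}{53}}{7} = 3 + \frac{- \frac{1}{53} + d}{7} = 3 + \left(- \frac{1}{371} + \frac{d}{7}\right) = \frac{1112}{371} + \frac{d}{7}$)
$\left(-7088 + R{\left(103 \right)}\right) + Y{\left(Q,-88 \right)} = \left(-7088 - 91 \sqrt{103}\right) + \left(\frac{1112}{371} + \frac{1}{7} \left(-88\right)\right) = \left(-7088 - 91 \sqrt{103}\right) + \left(\frac{1112}{371} - \frac{88}{7}\right) = \left(-7088 - 91 \sqrt{103}\right) - \frac{3552}{371} = - \frac{2633200}{371} - 91 \sqrt{103}$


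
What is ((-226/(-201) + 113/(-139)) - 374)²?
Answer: 109003727035225/780587721 ≈ 1.3964e+5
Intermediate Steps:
((-226/(-201) + 113/(-139)) - 374)² = ((-226*(-1/201) + 113*(-1/139)) - 374)² = ((226/201 - 113/139) - 374)² = (8701/27939 - 374)² = (-10440485/27939)² = 109003727035225/780587721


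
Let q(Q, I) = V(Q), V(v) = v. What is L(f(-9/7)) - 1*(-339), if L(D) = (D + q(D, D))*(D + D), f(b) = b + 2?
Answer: 16711/49 ≈ 341.04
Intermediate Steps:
q(Q, I) = Q
f(b) = 2 + b
L(D) = 4*D² (L(D) = (D + D)*(D + D) = (2*D)*(2*D) = 4*D²)
L(f(-9/7)) - 1*(-339) = 4*(2 - 9/7)² - 1*(-339) = 4*(2 - 9*⅐)² + 339 = 4*(2 - 9/7)² + 339 = 4*(5/7)² + 339 = 4*(25/49) + 339 = 100/49 + 339 = 16711/49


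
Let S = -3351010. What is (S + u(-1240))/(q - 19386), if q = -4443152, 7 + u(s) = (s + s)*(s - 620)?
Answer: -1261783/4462538 ≈ -0.28275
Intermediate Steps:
u(s) = -7 + 2*s*(-620 + s) (u(s) = -7 + (s + s)*(s - 620) = -7 + (2*s)*(-620 + s) = -7 + 2*s*(-620 + s))
(S + u(-1240))/(q - 19386) = (-3351010 + (-7 - 1240*(-1240) + 2*(-1240)²))/(-4443152 - 19386) = (-3351010 + (-7 + 1537600 + 2*1537600))/(-4462538) = (-3351010 + (-7 + 1537600 + 3075200))*(-1/4462538) = (-3351010 + 4612793)*(-1/4462538) = 1261783*(-1/4462538) = -1261783/4462538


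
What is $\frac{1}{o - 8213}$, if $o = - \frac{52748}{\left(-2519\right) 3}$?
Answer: $- \frac{7557}{62012893} \approx -0.00012186$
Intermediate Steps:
$o = \frac{52748}{7557}$ ($o = - \frac{52748}{-7557} = \left(-52748\right) \left(- \frac{1}{7557}\right) = \frac{52748}{7557} \approx 6.98$)
$\frac{1}{o - 8213} = \frac{1}{\frac{52748}{7557} - 8213} = \frac{1}{- \frac{62012893}{7557}} = - \frac{7557}{62012893}$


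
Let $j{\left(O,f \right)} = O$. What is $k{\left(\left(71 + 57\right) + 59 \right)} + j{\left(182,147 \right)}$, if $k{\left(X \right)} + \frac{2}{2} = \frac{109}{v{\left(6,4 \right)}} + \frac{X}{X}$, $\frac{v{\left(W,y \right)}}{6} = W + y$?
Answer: $\frac{11029}{60} \approx 183.82$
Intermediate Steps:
$v{\left(W,y \right)} = 6 W + 6 y$ ($v{\left(W,y \right)} = 6 \left(W + y\right) = 6 W + 6 y$)
$k{\left(X \right)} = \frac{109}{60}$ ($k{\left(X \right)} = -1 + \left(\frac{109}{6 \cdot 6 + 6 \cdot 4} + \frac{X}{X}\right) = -1 + \left(\frac{109}{36 + 24} + 1\right) = -1 + \left(\frac{109}{60} + 1\right) = -1 + \frac{169}{60} = \frac{109}{60}$)
$k{\left(\left(71 + 57\right) + 59 \right)} + j{\left(182,147 \right)} = \frac{109}{60} + 182 = \frac{11029}{60}$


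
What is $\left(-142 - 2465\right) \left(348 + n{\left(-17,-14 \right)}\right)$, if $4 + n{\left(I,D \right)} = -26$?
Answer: $-829026$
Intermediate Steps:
$n{\left(I,D \right)} = -30$ ($n{\left(I,D \right)} = -4 - 26 = -30$)
$\left(-142 - 2465\right) \left(348 + n{\left(-17,-14 \right)}\right) = \left(-142 - 2465\right) \left(348 - 30\right) = \left(-2607\right) 318 = -829026$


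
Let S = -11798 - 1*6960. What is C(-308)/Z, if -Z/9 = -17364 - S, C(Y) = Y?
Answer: 154/6273 ≈ 0.024550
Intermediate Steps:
S = -18758 (S = -11798 - 6960 = -18758)
Z = -12546 (Z = -9*(-17364 - 1*(-18758)) = -9*(-17364 + 18758) = -9*1394 = -12546)
C(-308)/Z = -308/(-12546) = -308*(-1/12546) = 154/6273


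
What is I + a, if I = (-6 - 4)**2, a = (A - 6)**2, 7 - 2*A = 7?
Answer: 136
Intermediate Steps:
A = 0 (A = 7/2 - 1/2*7 = 7/2 - 7/2 = 0)
a = 36 (a = (0 - 6)**2 = (-6)**2 = 36)
I = 100 (I = (-10)**2 = 100)
I + a = 100 + 36 = 136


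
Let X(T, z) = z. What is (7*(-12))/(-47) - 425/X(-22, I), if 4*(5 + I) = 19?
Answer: 79984/47 ≈ 1701.8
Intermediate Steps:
I = -¼ (I = -5 + (¼)*19 = -5 + 19/4 = -¼ ≈ -0.25000)
(7*(-12))/(-47) - 425/X(-22, I) = (7*(-12))/(-47) - 425/(-¼) = -84*(-1/47) - 425*(-4) = 84/47 + 1700 = 79984/47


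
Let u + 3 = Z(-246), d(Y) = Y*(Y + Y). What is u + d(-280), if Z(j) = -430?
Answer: 156367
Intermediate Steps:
d(Y) = 2*Y**2 (d(Y) = Y*(2*Y) = 2*Y**2)
u = -433 (u = -3 - 430 = -433)
u + d(-280) = -433 + 2*(-280)**2 = -433 + 2*78400 = -433 + 156800 = 156367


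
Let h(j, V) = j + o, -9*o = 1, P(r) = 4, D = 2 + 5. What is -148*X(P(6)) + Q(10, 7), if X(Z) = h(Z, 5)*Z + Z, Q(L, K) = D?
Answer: -25985/9 ≈ -2887.2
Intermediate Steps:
D = 7
o = -⅑ (o = -⅑*1 = -⅑ ≈ -0.11111)
Q(L, K) = 7
h(j, V) = -⅑ + j (h(j, V) = j - ⅑ = -⅑ + j)
X(Z) = Z + Z*(-⅑ + Z) (X(Z) = (-⅑ + Z)*Z + Z = Z*(-⅑ + Z) + Z = Z + Z*(-⅑ + Z))
-148*X(P(6)) + Q(10, 7) = -148*4*(8 + 9*4)/9 + 7 = -148*4*(8 + 36)/9 + 7 = -148*4*44/9 + 7 = -148*176/9 + 7 = -26048/9 + 7 = -25985/9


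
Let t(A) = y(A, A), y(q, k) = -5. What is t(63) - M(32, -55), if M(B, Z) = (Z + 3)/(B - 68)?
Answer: -58/9 ≈ -6.4444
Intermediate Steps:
t(A) = -5
M(B, Z) = (3 + Z)/(-68 + B)
t(63) - M(32, -55) = -5 - (3 - 55)/(-68 + 32) = -5 - (-52)/(-36) = -5 - (-1)*(-52)/36 = -5 - 1*13/9 = -5 - 13/9 = -58/9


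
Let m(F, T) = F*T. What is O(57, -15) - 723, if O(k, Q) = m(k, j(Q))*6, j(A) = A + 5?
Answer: -4143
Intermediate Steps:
j(A) = 5 + A
O(k, Q) = 6*k*(5 + Q) (O(k, Q) = (k*(5 + Q))*6 = 6*k*(5 + Q))
O(57, -15) - 723 = 6*57*(5 - 15) - 723 = 6*57*(-10) - 723 = -3420 - 723 = -4143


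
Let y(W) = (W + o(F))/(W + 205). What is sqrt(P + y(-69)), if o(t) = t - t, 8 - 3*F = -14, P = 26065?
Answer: sqrt(120522214)/68 ≈ 161.45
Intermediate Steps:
F = 22/3 (F = 8/3 - 1/3*(-14) = 8/3 + 14/3 = 22/3 ≈ 7.3333)
o(t) = 0
y(W) = W/(205 + W) (y(W) = (W + 0)/(W + 205) = W/(205 + W))
sqrt(P + y(-69)) = sqrt(26065 - 69/(205 - 69)) = sqrt(26065 - 69/136) = sqrt(3544771/136) = sqrt(120522214)/68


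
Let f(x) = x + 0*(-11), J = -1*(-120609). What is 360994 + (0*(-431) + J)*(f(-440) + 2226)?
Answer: 215768668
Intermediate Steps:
J = 120609
f(x) = x (f(x) = x + 0 = x)
360994 + (0*(-431) + J)*(f(-440) + 2226) = 360994 + (0*(-431) + 120609)*(-440 + 2226) = 360994 + (0 + 120609)*1786 = 360994 + 120609*1786 = 360994 + 215407674 = 215768668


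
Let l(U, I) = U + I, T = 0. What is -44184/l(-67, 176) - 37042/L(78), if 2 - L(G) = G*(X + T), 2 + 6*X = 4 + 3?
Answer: 1253986/6867 ≈ 182.61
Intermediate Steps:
X = ⅚ (X = -⅓ + (4 + 3)/6 = -⅓ + (⅙)*7 = -⅓ + 7/6 = ⅚ ≈ 0.83333)
l(U, I) = I + U
L(G) = 2 - 5*G/6 (L(G) = 2 - G*(⅚ + 0) = 2 - G*5/6 = 2 - 5*G/6)
-44184/l(-67, 176) - 37042/L(78) = -44184/(176 - 67) - 37042/(2 - ⅚*78) = -44184/109 - 37042/(2 - 65) = -44184*1/109 - 37042/(-63) = -44184/109 - 37042*(-1/63) = -44184/109 + 37042/63 = 1253986/6867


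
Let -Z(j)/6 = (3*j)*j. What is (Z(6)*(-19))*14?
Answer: 172368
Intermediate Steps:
Z(j) = -18*j² (Z(j) = -6*3*j*j = -18*j²)
(Z(6)*(-19))*14 = (-18*6²*(-19))*14 = (-18*36*(-19))*14 = -648*(-19)*14 = 12312*14 = 172368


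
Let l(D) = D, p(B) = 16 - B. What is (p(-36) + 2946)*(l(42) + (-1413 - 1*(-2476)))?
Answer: 3312790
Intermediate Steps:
(p(-36) + 2946)*(l(42) + (-1413 - 1*(-2476))) = ((16 - 1*(-36)) + 2946)*(42 + (-1413 - 1*(-2476))) = ((16 + 36) + 2946)*(42 + (-1413 + 2476)) = (52 + 2946)*(42 + 1063) = 2998*1105 = 3312790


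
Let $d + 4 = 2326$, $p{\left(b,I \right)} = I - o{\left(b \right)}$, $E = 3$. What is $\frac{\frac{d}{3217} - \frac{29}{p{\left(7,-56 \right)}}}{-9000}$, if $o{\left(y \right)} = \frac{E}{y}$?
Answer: $- \frac{1570241}{11436435000} \approx -0.0001373$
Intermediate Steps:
$o{\left(y \right)} = \frac{3}{y}$
$p{\left(b,I \right)} = I - \frac{3}{b}$
$d = 2322$ ($d = -4 + 2326 = 2322$)
$\frac{\frac{d}{3217} - \frac{29}{p{\left(7,-56 \right)}}}{-9000} = \frac{\frac{2322}{3217} - \frac{29}{-56 - \frac{3}{7}}}{-9000} = \left(2322 \cdot \frac{1}{3217} - \frac{29}{-56 - \frac{3}{7}}\right) \left(- \frac{1}{9000}\right) = \left(\frac{2322}{3217} - \frac{29}{-56 - \frac{3}{7}}\right) \left(- \frac{1}{9000}\right) = \left(\frac{2322}{3217} - \frac{29}{- \frac{395}{7}}\right) \left(- \frac{1}{9000}\right) = \left(\frac{2322}{3217} - - \frac{203}{395}\right) \left(- \frac{1}{9000}\right) = \left(\frac{2322}{3217} + \frac{203}{395}\right) \left(- \frac{1}{9000}\right) = \frac{1570241}{1270715} \left(- \frac{1}{9000}\right) = - \frac{1570241}{11436435000}$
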